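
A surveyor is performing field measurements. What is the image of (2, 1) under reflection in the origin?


Transformation: reflection
Original point: (2, 1)
Rule for reflection through the origin: (x, y) -> (-x, -y)
Apply: (2, 1) -> (-2, -1)
(-2, -1)


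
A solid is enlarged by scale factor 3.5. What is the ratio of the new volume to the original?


Linear scale factor k = 3.5
Rule: under a linear scaling by k, volumes scale by k^3.
k^3 = 3.5 * 3.5 * 3.5
k^3 = 12.25 * 3.5
k^3 = 42.875
Volume scales by a factor of 42.875.
42.875 (dimensionless)


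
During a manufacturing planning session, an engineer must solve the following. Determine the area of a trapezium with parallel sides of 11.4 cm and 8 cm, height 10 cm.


Shape: trapezoid
Parallel sides a = 11.4 cm, b = 8 cm; Height h = 10 cm
Formula: A = (a + b) * h / 2
a + b = 11.4 + 8 = 19.4
A = 19.4 * 10 / 2
A = 194 / 2
A = 97
97 cm^2


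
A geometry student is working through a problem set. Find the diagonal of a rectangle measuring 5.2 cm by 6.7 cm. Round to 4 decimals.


Shape: rectangle (diagonal via Pythagoras)
Sides: 5.2 cm and 6.7 cm
Formula: d = sqrt(l^2 + w^2)
l^2 = 27.04, w^2 = 44.89
l^2 + w^2 = 71.93
d = sqrt(71.93)
d = 8.4812
8.4812 cm


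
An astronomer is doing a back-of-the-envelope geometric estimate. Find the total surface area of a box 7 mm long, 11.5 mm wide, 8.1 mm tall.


Shape: rectangular prism
l = 7 mm, w = 11.5 mm, h = 8.1 mm
Formula: SA = 2(lw + lh + wh)
lw = 80.5, lh = 56.7, wh = 93.15
lw + lh + wh = 230.35
SA = 2 * 230.35
SA = 460.7
460.7 mm^2


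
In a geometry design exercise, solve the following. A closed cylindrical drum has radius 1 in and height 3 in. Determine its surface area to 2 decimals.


Shape: closed cylinder
Radius r = 1 in, Height h = 3 in
Formula: SA = 2*pi*r^2 + 2*pi*r*h = 2*pi*r*(r + h)
r + h = 4
2 * r * (r + h) = 2 * 1 * 4 = 8
SA = 8 * pi
SA = 25.13
25.13 in^2


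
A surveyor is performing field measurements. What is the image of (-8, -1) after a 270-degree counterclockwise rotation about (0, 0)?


Transformation: rotation about the origin
Original point: (-8, -1)
Rule for 270 deg counterclockwise: (x, y) -> (y, -x)
Apply: (-8, -1) -> (-1, 8)
(-1, 8)


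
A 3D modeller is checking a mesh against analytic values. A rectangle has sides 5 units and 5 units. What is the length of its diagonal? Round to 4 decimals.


Shape: rectangle (diagonal via Pythagoras)
Sides: 5 units and 5 units
Formula: d = sqrt(l^2 + w^2)
l^2 = 25, w^2 = 25
l^2 + w^2 = 50
d = sqrt(50)
d = 7.0711
7.0711 units


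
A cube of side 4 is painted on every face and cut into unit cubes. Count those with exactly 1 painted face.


Large cube: 4 x 4 x 4, cut into unit cubes.
n = 4, so n - 2 = 2
Cubes with 1 painted face lie in the interior of each face.
A cube has 6 faces; each contributes (n - 2)^2 = 4 such cubes.
Count = 6 * 4 = 24
24 unit cubes


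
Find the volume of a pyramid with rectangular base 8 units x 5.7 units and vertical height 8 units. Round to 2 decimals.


Shape: rectangular pyramid
Base: 8 units x 5.7 units, Height h = 8 units
Formula: V = (1/3) * base_area * h
base_area = 8 * 5.7 = 45.6
base_area * h = 45.6 * 8 = 364.8
V = 364.8 / 3
V = 121.6
121.6 units^3


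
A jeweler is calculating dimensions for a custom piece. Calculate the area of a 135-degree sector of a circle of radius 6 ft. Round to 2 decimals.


Shape: circular sector
Radius r = 6 ft, Angle = 135 degrees
Formula: A = (angle/360) * pi * r^2
r^2 = 36
Fraction of circle = 135/360
A = (135/360) * pi * 36
A = 13.5 * pi
A = 42.41
42.41 ft^2


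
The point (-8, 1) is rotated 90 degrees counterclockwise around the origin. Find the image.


Transformation: rotation about the origin
Original point: (-8, 1)
Rule for 90 deg counterclockwise: (x, y) -> (-y, x)
Apply: (-8, 1) -> (-1, -8)
(-1, -8)


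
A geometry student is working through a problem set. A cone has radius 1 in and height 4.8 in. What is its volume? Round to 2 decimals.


Shape: cone
Radius r = 1 in, Height h = 4.8 in
Formula: V = (1/3) * pi * r^2 * h
r^2 = 1
pi * r^2 * h = pi * 1 * 4.8 = 4.8 * pi
V = 4.8 * pi / 3
V = 5.03
5.03 in^3


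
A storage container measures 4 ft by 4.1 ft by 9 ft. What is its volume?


Shape: rectangular prism
l = 4 ft, w = 4.1 ft, h = 9 ft
Formula: V = l * w * h
V = 4 * 4.1 * 9
V = 16.4 * 9
V = 147.6
147.6 ft^3


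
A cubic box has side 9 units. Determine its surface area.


Shape: cube
Side s = 9 units
A cube has 6 square faces.
Formula: SA = 6 * s^2
s^2 = 81
SA = 6 * 81
SA = 486
486 units^2


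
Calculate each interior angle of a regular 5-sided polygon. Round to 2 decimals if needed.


Shape: regular pentagon (5 sides)
Formula: interior angle = (n - 2) * 180 / n
(n - 2) = 3
(n - 2) * 180 = 540
angle = 540 / 5
angle = 108
108 degrees


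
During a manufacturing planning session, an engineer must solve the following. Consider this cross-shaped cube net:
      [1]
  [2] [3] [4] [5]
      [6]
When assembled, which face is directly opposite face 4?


Net: cross layout. Take square 3 as the base (bottom).
Fold the four squares in the horizontal row up around 3: 2 -> left, 4 -> right, 5 wraps to the top.
Fold 1 and 6 up from 3: 1 -> back, 6 -> front.
Opposite pairs are therefore: (1, 6), (2, 4), (3, 5).
Face 4 is opposite face 2.
face 2


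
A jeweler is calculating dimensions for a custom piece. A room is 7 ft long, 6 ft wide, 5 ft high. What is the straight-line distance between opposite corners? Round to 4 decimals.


Shape: rectangular box (space diagonal)
l = 7 ft, w = 6 ft, h = 5 ft
Visualize: the diagonal of the base, then a right triangle with that diagonal and the height.
Formula: d = sqrt(l^2 + w^2 + h^2)
l^2 + w^2 + h^2 = 49 + 36 + 25 = 110
d = sqrt(110)
d = 10.4881
10.4881 ft


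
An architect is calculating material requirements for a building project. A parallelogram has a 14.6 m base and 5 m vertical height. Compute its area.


Shape: parallelogram
Base b = 14.6 m, Height h = 5 m
Formula: A = b * h
A = 14.6 * 5
A = 73
73 m^2


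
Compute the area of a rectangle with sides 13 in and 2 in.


Shape: rectangle
Length l = 13 in, Width w = 2 in
Formula: A = l * w
A = 13 * 2
A = 26
26 in^2


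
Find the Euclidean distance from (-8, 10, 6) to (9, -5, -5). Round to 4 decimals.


3D distance between two points
P1 = (-8, 10, 6), P2 = (9, -5, -5)
Formula: d = sqrt((x2-x1)^2 + (y2-y1)^2 + (z2-z1)^2)
dx = 9 - -8 = 17
dy = -5 - 10 = -15
dz = -5 - 6 = -11
dx^2 + dy^2 + dz^2 = 289 + 225 + 121 = 635
d = sqrt(635)
d = 25.1992
25.1992 units


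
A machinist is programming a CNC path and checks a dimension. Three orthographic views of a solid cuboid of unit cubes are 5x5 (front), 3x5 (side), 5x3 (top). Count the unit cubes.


Orthographic views of a solid rectangular block:
Front view 5 x 5 -> length = 5, height = 5
Side view 3 x 5 -> width = 3, height = 5 (consistent)
Top view 5 x 3 -> confirms length = 5, width = 3
The block is 5 x 3 x 5.
Total unit cubes = 5 * 3 * 5 = 75
75 unit cubes


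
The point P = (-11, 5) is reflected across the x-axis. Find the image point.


Transformation: reflection
Original point: (-11, 5)
Rule for reflection over the x-axis: (x, y) -> (x, -y)
Apply: (-11, 5) -> (-11, -5)
(-11, -5)


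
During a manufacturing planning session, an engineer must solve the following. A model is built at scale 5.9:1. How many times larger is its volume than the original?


Linear scale factor k = 5.9
Rule: under a linear scaling by k, volumes scale by k^3.
k^3 = 5.9 * 5.9 * 5.9
k^3 = 34.81 * 5.9
k^3 = 205.379
Volume scales by a factor of 205.379.
205.379 (dimensionless)


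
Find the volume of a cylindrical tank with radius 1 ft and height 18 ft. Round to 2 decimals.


Shape: cylinder
Radius r = 1 ft, Height h = 18 ft
Formula: V = pi * r^2 * h
r^2 = 1
V = pi * 1 * 18
V = 18 * pi
V = 56.55
56.55 ft^3


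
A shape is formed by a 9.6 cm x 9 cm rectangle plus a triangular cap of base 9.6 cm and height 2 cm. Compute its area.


Composite shape: rectangle + triangle
Rectangle area = 9.6 * 9 = 86.4
Triangle area = 0.5 * 9.6 * 2 = 9.6
Total = 86.4 + 9.6
Total = 96
96 cm^2


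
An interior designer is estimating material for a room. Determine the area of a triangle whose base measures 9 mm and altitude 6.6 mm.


Shape: triangle
Base b = 9 mm, Height h = 6.6 mm
Formula: A = (1/2) * b * h
A = 0.5 * 9 * 6.6
A = 0.5 * 59.4
A = 29.7
29.7 mm^2


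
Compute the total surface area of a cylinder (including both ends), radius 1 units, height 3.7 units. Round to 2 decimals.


Shape: closed cylinder
Radius r = 1 units, Height h = 3.7 units
Formula: SA = 2*pi*r^2 + 2*pi*r*h = 2*pi*r*(r + h)
r + h = 4.7
2 * r * (r + h) = 2 * 1 * 4.7 = 9.4
SA = 9.4 * pi
SA = 29.53
29.53 units^2


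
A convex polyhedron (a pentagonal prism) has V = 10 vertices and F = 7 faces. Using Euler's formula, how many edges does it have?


Polyhedron: pentagonal prism
Euler's formula for convex polyhedra: V - E + F = 2
Given: V = 10 vertices and F = 7 faces
Solve for E:
E = V + F - 2 = 10 + 7 - 2 = 15
15 edges


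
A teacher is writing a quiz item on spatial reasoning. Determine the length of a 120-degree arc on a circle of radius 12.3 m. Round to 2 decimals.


Shape: circular arc
Radius r = 12.3 m, Angle = 120 degrees
Formula: L = (angle/360) * 2 * pi * r
2 * pi * r = 24.6 * pi
L = (120/360) * 24.6 * pi
L = 8.2 * pi
L = 25.76
25.76 m


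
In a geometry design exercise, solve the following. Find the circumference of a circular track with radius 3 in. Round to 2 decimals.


Shape: circle
Radius r = 3 in
Formula: C = 2 * pi * r
C = 2 * pi * 3
C = 6 * pi
C = 18.85
18.85 in


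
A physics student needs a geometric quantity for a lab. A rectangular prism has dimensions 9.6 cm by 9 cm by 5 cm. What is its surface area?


Shape: rectangular prism
l = 9.6 cm, w = 9 cm, h = 5 cm
Formula: SA = 2(lw + lh + wh)
lw = 86.4, lh = 48, wh = 45
lw + lh + wh = 179.4
SA = 2 * 179.4
SA = 358.8
358.8 cm^2


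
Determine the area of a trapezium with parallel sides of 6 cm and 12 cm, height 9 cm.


Shape: trapezoid
Parallel sides a = 6 cm, b = 12 cm; Height h = 9 cm
Formula: A = (a + b) * h / 2
a + b = 6 + 12 = 18
A = 18 * 9 / 2
A = 162 / 2
A = 81
81 cm^2


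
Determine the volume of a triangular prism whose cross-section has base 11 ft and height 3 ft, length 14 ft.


Shape: triangular prism
Triangle base = 11 ft, triangle height = 3 ft, prism length L = 14 ft
Formula: V = (1/2 * b * h_tri) * L
Cross-section area = 0.5 * 11 * 3 = 16.5
V = 16.5 * 14
V = 231
231 ft^3


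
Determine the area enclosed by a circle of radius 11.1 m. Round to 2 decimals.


Shape: circle
Radius r = 11.1 m
Formula: A = pi * r^2
r^2 = 11.1^2 = 123.21
A = pi * 123.21
A = 387.08
387.08 m^2


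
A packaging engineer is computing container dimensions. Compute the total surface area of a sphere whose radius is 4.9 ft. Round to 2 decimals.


Shape: sphere
Radius r = 4.9 ft
Formula: SA = 4 * pi * r^2
r^2 = 24.01
SA = 4 * pi * 24.01
SA = 96.04 * pi
SA = 301.72
301.72 ft^2


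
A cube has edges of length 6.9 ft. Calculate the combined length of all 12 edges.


Shape: cube
Side s = 6.9 ft
A cube has 12 edges, all equal.
Formula: total edge length = 12 * s
Total = 12 * 6.9
Total = 82.8
82.8 ft


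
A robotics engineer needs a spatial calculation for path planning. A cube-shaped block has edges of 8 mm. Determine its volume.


Shape: cube
Side s = 8 mm
Formula: V = s^3
V = 8 * 8 * 8
V = 64 * 8
V = 512
512 mm^3


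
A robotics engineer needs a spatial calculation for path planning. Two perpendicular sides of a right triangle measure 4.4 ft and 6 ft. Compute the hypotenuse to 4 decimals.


Shape: right triangle
Legs a = 4.4 ft, b = 6 ft
Formula: c = sqrt(a^2 + b^2)
a^2 = 19.36, b^2 = 36
a^2 + b^2 = 55.36
c = sqrt(55.36)
c = 7.4404
7.4404 ft


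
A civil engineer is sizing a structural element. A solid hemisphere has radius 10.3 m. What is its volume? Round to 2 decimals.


Shape: hemisphere (half of a sphere)
Radius r = 10.3 m
Formula: V = (1/2) * (4/3) * pi * r^3 = (2/3) * pi * r^3
r^3 = 1092.727
(2/3) * 1092.727 = 728.484667
V = 728.484667 * pi
V = 2288.6
2288.6 m^3


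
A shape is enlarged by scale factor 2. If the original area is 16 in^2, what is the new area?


Linear scale factor k = 2
Original area = 16 in^2
Rule: under a linear scaling by k, areas scale by k^2.
k^2 = 2^2 = 4
New area = 16 * 4
New area = 64
64 in^2


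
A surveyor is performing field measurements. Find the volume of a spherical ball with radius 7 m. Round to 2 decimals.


Shape: sphere
Radius r = 7 m
Formula: V = (4/3) * pi * r^3
r^3 = 343
(4/3) * 343 = 457.333333
V = 457.333333 * pi
V = 1436.76
1436.76 m^3


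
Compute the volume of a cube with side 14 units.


Shape: cube
Side s = 14 units
Formula: V = s^3
V = 14 * 14 * 14
V = 196 * 14
V = 2744
2744 units^3


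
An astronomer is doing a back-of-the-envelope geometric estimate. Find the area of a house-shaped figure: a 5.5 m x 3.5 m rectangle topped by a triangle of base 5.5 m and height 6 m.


Composite shape: rectangle + triangle
Rectangle area = 5.5 * 3.5 = 19.25
Triangle area = 0.5 * 5.5 * 6 = 16.5
Total = 19.25 + 16.5
Total = 35.75
35.75 m^2


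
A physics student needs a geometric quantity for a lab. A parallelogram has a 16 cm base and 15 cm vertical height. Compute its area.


Shape: parallelogram
Base b = 16 cm, Height h = 15 cm
Formula: A = b * h
A = 16 * 15
A = 240
240 cm^2


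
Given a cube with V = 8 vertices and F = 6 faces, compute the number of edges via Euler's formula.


Polyhedron: cube
Euler's formula for convex polyhedra: V - E + F = 2
Given: V = 8 vertices and F = 6 faces
Solve for E:
E = V + F - 2 = 8 + 6 - 2 = 12
12 edges


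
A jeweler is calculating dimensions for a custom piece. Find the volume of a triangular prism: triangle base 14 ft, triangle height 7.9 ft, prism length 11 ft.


Shape: triangular prism
Triangle base = 14 ft, triangle height = 7.9 ft, prism length L = 11 ft
Formula: V = (1/2 * b * h_tri) * L
Cross-section area = 0.5 * 14 * 7.9 = 55.3
V = 55.3 * 11
V = 608.3
608.3 ft^3


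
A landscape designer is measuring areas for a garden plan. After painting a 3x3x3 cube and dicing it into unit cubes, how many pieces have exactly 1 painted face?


Large cube: 3 x 3 x 3, cut into unit cubes.
n = 3, so n - 2 = 1
Cubes with 1 painted face lie in the interior of each face.
A cube has 6 faces; each contributes (n - 2)^2 = 1 such cubes.
Count = 6 * 1 = 6
6 unit cubes


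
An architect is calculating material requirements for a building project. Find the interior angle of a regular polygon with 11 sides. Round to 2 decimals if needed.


Shape: regular hendecagon (11 sides)
Formula: interior angle = (n - 2) * 180 / n
(n - 2) = 9
(n - 2) * 180 = 1620
angle = 1620 / 11
angle = 147.27
147.27 degrees


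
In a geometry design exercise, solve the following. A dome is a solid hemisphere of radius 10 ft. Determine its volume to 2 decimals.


Shape: hemisphere (half of a sphere)
Radius r = 10 ft
Formula: V = (1/2) * (4/3) * pi * r^3 = (2/3) * pi * r^3
r^3 = 1000
(2/3) * 1000 = 666.666667
V = 666.666667 * pi
V = 2094.4
2094.4 ft^3


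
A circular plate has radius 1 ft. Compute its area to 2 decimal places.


Shape: circle
Radius r = 1 ft
Formula: A = pi * r^2
r^2 = 1^2 = 1
A = pi * 1
A = 3.14
3.14 ft^2


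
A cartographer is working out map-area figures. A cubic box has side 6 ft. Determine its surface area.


Shape: cube
Side s = 6 ft
A cube has 6 square faces.
Formula: SA = 6 * s^2
s^2 = 36
SA = 6 * 36
SA = 216
216 ft^2


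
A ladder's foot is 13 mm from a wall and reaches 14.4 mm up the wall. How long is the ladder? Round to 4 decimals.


Shape: right triangle
Legs a = 13 mm, b = 14.4 mm
Formula: c = sqrt(a^2 + b^2)
a^2 = 169, b^2 = 207.36
a^2 + b^2 = 376.36
c = sqrt(376.36)
c = 19.4
19.4 mm


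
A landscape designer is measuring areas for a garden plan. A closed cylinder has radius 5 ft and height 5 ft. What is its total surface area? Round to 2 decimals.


Shape: closed cylinder
Radius r = 5 ft, Height h = 5 ft
Formula: SA = 2*pi*r^2 + 2*pi*r*h = 2*pi*r*(r + h)
r + h = 10
2 * r * (r + h) = 2 * 5 * 10 = 100
SA = 100 * pi
SA = 314.16
314.16 ft^2


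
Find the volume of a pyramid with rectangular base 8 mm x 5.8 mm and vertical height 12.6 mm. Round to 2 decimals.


Shape: rectangular pyramid
Base: 8 mm x 5.8 mm, Height h = 12.6 mm
Formula: V = (1/3) * base_area * h
base_area = 8 * 5.8 = 46.4
base_area * h = 46.4 * 12.6 = 584.64
V = 584.64 / 3
V = 194.88
194.88 mm^3


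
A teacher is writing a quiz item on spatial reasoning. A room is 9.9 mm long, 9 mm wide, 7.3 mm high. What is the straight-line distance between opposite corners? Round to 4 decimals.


Shape: rectangular box (space diagonal)
l = 9.9 mm, w = 9 mm, h = 7.3 mm
Visualize: the diagonal of the base, then a right triangle with that diagonal and the height.
Formula: d = sqrt(l^2 + w^2 + h^2)
l^2 + w^2 + h^2 = 98.01 + 81 + 53.29 = 232.3
d = sqrt(232.3)
d = 15.2414
15.2414 mm


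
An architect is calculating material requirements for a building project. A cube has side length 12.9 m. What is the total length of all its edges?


Shape: cube
Side s = 12.9 m
A cube has 12 edges, all equal.
Formula: total edge length = 12 * s
Total = 12 * 12.9
Total = 154.8
154.8 m


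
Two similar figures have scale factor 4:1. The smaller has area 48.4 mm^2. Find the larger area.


Linear scale factor k = 4
Original area = 48.4 mm^2
Rule: under a linear scaling by k, areas scale by k^2.
k^2 = 4^2 = 16
New area = 48.4 * 16
New area = 774.4
774.4 mm^2


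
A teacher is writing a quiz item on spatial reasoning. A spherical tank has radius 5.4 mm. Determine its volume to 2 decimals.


Shape: sphere
Radius r = 5.4 mm
Formula: V = (4/3) * pi * r^3
r^3 = 157.464
(4/3) * 157.464 = 209.952
V = 209.952 * pi
V = 659.58
659.58 mm^3


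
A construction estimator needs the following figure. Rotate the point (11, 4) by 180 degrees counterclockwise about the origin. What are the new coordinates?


Transformation: rotation about the origin
Original point: (11, 4)
Rule for 180 deg: (x, y) -> (-x, -y)
Apply: (11, 4) -> (-11, -4)
(-11, -4)


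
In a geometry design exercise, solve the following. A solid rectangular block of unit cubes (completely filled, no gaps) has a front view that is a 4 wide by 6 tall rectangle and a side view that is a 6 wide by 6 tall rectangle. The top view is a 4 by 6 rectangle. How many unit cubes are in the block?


Orthographic views of a solid rectangular block:
Front view 4 x 6 -> length = 4, height = 6
Side view 6 x 6 -> width = 6, height = 6 (consistent)
Top view 4 x 6 -> confirms length = 4, width = 6
The block is 4 x 6 x 6.
Total unit cubes = 4 * 6 * 6 = 144
144 unit cubes


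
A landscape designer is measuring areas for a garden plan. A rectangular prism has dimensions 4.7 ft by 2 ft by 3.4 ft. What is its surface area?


Shape: rectangular prism
l = 4.7 ft, w = 2 ft, h = 3.4 ft
Formula: SA = 2(lw + lh + wh)
lw = 9.4, lh = 15.98, wh = 6.8
lw + lh + wh = 32.18
SA = 2 * 32.18
SA = 64.36
64.36 ft^2


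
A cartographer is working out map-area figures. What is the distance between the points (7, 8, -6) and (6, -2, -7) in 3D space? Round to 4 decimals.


3D distance between two points
P1 = (7, 8, -6), P2 = (6, -2, -7)
Formula: d = sqrt((x2-x1)^2 + (y2-y1)^2 + (z2-z1)^2)
dx = 6 - 7 = -1
dy = -2 - 8 = -10
dz = -7 - -6 = -1
dx^2 + dy^2 + dz^2 = 1 + 100 + 1 = 102
d = sqrt(102)
d = 10.0995
10.0995 units


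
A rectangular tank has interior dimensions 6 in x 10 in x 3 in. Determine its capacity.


Shape: rectangular prism
l = 6 in, w = 10 in, h = 3 in
Formula: V = l * w * h
V = 6 * 10 * 3
V = 60 * 3
V = 180
180 in^3


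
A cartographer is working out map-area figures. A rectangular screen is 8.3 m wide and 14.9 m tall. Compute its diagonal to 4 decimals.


Shape: rectangle (diagonal via Pythagoras)
Sides: 8.3 m and 14.9 m
Formula: d = sqrt(l^2 + w^2)
l^2 = 68.89, w^2 = 222.01
l^2 + w^2 = 290.9
d = sqrt(290.9)
d = 17.0558
17.0558 m


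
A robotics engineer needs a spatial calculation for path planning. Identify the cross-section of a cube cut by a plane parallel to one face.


Solid: cube
Cutting plane: parallel to one face
Visualize the intersection of the plane with the solid's surface.
The boundary of the cut region is a square.
square


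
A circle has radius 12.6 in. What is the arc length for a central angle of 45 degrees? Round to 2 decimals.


Shape: circular arc
Radius r = 12.6 in, Angle = 45 degrees
Formula: L = (angle/360) * 2 * pi * r
2 * pi * r = 25.2 * pi
L = (45/360) * 25.2 * pi
L = 3.15 * pi
L = 9.9
9.9 in


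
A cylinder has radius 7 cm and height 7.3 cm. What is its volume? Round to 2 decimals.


Shape: cylinder
Radius r = 7 cm, Height h = 7.3 cm
Formula: V = pi * r^2 * h
r^2 = 49
V = pi * 49 * 7.3
V = 357.7 * pi
V = 1123.75
1123.75 cm^3


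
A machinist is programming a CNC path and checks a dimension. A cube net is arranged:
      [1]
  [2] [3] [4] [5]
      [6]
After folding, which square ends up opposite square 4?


Net: cross layout. Take square 3 as the base (bottom).
Fold the four squares in the horizontal row up around 3: 2 -> left, 4 -> right, 5 wraps to the top.
Fold 1 and 6 up from 3: 1 -> back, 6 -> front.
Opposite pairs are therefore: (1, 6), (2, 4), (3, 5).
Face 4 is opposite face 2.
face 2


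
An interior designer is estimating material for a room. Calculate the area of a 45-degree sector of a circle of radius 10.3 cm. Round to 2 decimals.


Shape: circular sector
Radius r = 10.3 cm, Angle = 45 degrees
Formula: A = (angle/360) * pi * r^2
r^2 = 106.09
Fraction of circle = 45/360
A = (45/360) * pi * 106.09
A = 13.26125 * pi
A = 41.66
41.66 cm^2


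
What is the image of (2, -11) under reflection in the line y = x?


Transformation: reflection
Original point: (2, -11)
Rule for reflection over y = x: (x, y) -> (y, x)
Apply: (2, -11) -> (-11, 2)
(-11, 2)


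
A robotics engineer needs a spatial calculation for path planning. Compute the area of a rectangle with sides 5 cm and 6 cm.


Shape: rectangle
Length l = 5 cm, Width w = 6 cm
Formula: A = l * w
A = 5 * 6
A = 30
30 cm^2


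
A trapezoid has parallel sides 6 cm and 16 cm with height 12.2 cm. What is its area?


Shape: trapezoid
Parallel sides a = 6 cm, b = 16 cm; Height h = 12.2 cm
Formula: A = (a + b) * h / 2
a + b = 6 + 16 = 22
A = 22 * 12.2 / 2
A = 268.4 / 2
A = 134.2
134.2 cm^2


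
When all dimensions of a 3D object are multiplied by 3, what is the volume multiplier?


Linear scale factor k = 3
Rule: under a linear scaling by k, volumes scale by k^3.
k^3 = 3 * 3 * 3
k^3 = 9 * 3
k^3 = 27
Volume scales by a factor of 27.
27 (dimensionless)


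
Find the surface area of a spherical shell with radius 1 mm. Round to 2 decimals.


Shape: sphere
Radius r = 1 mm
Formula: SA = 4 * pi * r^2
r^2 = 1
SA = 4 * pi * 1
SA = 4 * pi
SA = 12.57
12.57 mm^2


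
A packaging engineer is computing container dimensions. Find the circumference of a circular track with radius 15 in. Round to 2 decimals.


Shape: circle
Radius r = 15 in
Formula: C = 2 * pi * r
C = 2 * pi * 15
C = 30 * pi
C = 94.25
94.25 in


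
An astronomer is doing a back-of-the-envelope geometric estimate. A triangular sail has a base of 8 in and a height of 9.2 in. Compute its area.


Shape: triangle
Base b = 8 in, Height h = 9.2 in
Formula: A = (1/2) * b * h
A = 0.5 * 8 * 9.2
A = 0.5 * 73.6
A = 36.8
36.8 in^2


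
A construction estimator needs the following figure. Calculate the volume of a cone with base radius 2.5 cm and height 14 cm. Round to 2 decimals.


Shape: cone
Radius r = 2.5 cm, Height h = 14 cm
Formula: V = (1/3) * pi * r^2 * h
r^2 = 6.25
pi * r^2 * h = pi * 6.25 * 14 = 87.5 * pi
V = 87.5 * pi / 3
V = 91.63
91.63 cm^3


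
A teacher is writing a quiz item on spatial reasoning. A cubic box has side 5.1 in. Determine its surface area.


Shape: cube
Side s = 5.1 in
A cube has 6 square faces.
Formula: SA = 6 * s^2
s^2 = 26.01
SA = 6 * 26.01
SA = 156.06
156.06 in^2


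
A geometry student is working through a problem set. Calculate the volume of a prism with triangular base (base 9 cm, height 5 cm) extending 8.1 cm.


Shape: triangular prism
Triangle base = 9 cm, triangle height = 5 cm, prism length L = 8.1 cm
Formula: V = (1/2 * b * h_tri) * L
Cross-section area = 0.5 * 9 * 5 = 22.5
V = 22.5 * 8.1
V = 182.25
182.25 cm^3


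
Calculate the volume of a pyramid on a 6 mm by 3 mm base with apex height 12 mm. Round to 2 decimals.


Shape: rectangular pyramid
Base: 6 mm x 3 mm, Height h = 12 mm
Formula: V = (1/3) * base_area * h
base_area = 6 * 3 = 18
base_area * h = 18 * 12 = 216
V = 216 / 3
V = 72
72 mm^3


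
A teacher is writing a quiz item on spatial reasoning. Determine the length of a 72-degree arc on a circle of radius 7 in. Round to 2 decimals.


Shape: circular arc
Radius r = 7 in, Angle = 72 degrees
Formula: L = (angle/360) * 2 * pi * r
2 * pi * r = 14 * pi
L = (72/360) * 14 * pi
L = 2.8 * pi
L = 8.8
8.8 in


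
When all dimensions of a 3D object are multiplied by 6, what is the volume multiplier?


Linear scale factor k = 6
Rule: under a linear scaling by k, volumes scale by k^3.
k^3 = 6 * 6 * 6
k^3 = 36 * 6
k^3 = 216
Volume scales by a factor of 216.
216 (dimensionless)


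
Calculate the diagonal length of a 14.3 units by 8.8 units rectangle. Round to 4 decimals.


Shape: rectangle (diagonal via Pythagoras)
Sides: 14.3 units and 8.8 units
Formula: d = sqrt(l^2 + w^2)
l^2 = 204.49, w^2 = 77.44
l^2 + w^2 = 281.93
d = sqrt(281.93)
d = 16.7908
16.7908 units


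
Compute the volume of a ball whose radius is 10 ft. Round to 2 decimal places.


Shape: sphere
Radius r = 10 ft
Formula: V = (4/3) * pi * r^3
r^3 = 1000
(4/3) * 1000 = 1333.333333
V = 1333.333333 * pi
V = 4188.79
4188.79 ft^3


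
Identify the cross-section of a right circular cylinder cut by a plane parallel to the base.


Solid: right circular cylinder
Cutting plane: parallel to the base
Visualize the intersection of the plane with the solid's surface.
The boundary of the cut region is a circle.
circle


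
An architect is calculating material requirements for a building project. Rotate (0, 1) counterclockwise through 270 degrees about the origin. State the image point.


Transformation: rotation about the origin
Original point: (0, 1)
Rule for 270 deg counterclockwise: (x, y) -> (y, -x)
Apply: (0, 1) -> (1, 0)
(1, 0)


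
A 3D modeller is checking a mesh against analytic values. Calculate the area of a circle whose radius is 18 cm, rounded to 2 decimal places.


Shape: circle
Radius r = 18 cm
Formula: A = pi * r^2
r^2 = 18^2 = 324
A = pi * 324
A = 1017.88
1017.88 cm^2


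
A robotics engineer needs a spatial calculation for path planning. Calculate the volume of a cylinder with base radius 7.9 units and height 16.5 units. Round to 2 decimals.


Shape: cylinder
Radius r = 7.9 units, Height h = 16.5 units
Formula: V = pi * r^2 * h
r^2 = 62.41
V = pi * 62.41 * 16.5
V = 1029.765 * pi
V = 3235.1
3235.1 units^3


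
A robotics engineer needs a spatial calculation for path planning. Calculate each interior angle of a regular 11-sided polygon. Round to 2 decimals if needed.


Shape: regular hendecagon (11 sides)
Formula: interior angle = (n - 2) * 180 / n
(n - 2) = 9
(n - 2) * 180 = 1620
angle = 1620 / 11
angle = 147.27
147.27 degrees


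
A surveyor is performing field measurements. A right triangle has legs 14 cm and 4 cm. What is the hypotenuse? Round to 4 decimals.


Shape: right triangle
Legs a = 14 cm, b = 4 cm
Formula: c = sqrt(a^2 + b^2)
a^2 = 196, b^2 = 16
a^2 + b^2 = 212
c = sqrt(212)
c = 14.5602
14.5602 cm


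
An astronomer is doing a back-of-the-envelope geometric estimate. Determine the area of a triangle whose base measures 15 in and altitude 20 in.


Shape: triangle
Base b = 15 in, Height h = 20 in
Formula: A = (1/2) * b * h
A = 0.5 * 15 * 20
A = 0.5 * 300
A = 150
150 in^2


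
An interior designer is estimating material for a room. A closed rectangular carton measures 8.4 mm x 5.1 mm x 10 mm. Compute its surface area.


Shape: rectangular prism
l = 8.4 mm, w = 5.1 mm, h = 10 mm
Formula: SA = 2(lw + lh + wh)
lw = 42.84, lh = 84, wh = 51
lw + lh + wh = 177.84
SA = 2 * 177.84
SA = 355.68
355.68 mm^2


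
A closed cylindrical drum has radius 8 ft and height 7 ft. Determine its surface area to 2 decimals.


Shape: closed cylinder
Radius r = 8 ft, Height h = 7 ft
Formula: SA = 2*pi*r^2 + 2*pi*r*h = 2*pi*r*(r + h)
r + h = 15
2 * r * (r + h) = 2 * 8 * 15 = 240
SA = 240 * pi
SA = 753.98
753.98 ft^2


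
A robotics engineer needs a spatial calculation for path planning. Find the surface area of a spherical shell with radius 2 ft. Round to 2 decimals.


Shape: sphere
Radius r = 2 ft
Formula: SA = 4 * pi * r^2
r^2 = 4
SA = 4 * pi * 4
SA = 16 * pi
SA = 50.27
50.27 ft^2


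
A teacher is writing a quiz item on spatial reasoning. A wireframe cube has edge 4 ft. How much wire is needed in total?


Shape: cube
Side s = 4 ft
A cube has 12 edges, all equal.
Formula: total edge length = 12 * s
Total = 12 * 4
Total = 48
48 ft


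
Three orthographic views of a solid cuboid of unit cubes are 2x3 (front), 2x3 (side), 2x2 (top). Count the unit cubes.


Orthographic views of a solid rectangular block:
Front view 2 x 3 -> length = 2, height = 3
Side view 2 x 3 -> width = 2, height = 3 (consistent)
Top view 2 x 2 -> confirms length = 2, width = 2
The block is 2 x 2 x 3.
Total unit cubes = 2 * 2 * 3 = 12
12 unit cubes


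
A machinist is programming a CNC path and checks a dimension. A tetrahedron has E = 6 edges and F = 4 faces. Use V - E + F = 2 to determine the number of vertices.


Polyhedron: tetrahedron
Euler's formula for convex polyhedra: V - E + F = 2
Given: E = 6 edges and F = 4 faces
Solve for V:
V = 2 + E - F = 2 + 6 - 4 = 4
4 vertices


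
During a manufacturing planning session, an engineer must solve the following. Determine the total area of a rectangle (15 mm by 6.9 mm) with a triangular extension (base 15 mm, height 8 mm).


Composite shape: rectangle + triangle
Rectangle area = 15 * 6.9 = 103.5
Triangle area = 0.5 * 15 * 8 = 60
Total = 103.5 + 60
Total = 163.5
163.5 mm^2


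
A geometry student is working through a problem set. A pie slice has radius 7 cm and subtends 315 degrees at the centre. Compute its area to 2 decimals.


Shape: circular sector
Radius r = 7 cm, Angle = 315 degrees
Formula: A = (angle/360) * pi * r^2
r^2 = 49
Fraction of circle = 315/360
A = (315/360) * pi * 49
A = 42.875 * pi
A = 134.7
134.7 cm^2


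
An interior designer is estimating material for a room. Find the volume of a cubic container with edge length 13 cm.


Shape: cube
Side s = 13 cm
Formula: V = s^3
V = 13 * 13 * 13
V = 169 * 13
V = 2197
2197 cm^3


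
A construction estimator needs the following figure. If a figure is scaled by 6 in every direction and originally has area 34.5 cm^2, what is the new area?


Linear scale factor k = 6
Original area = 34.5 cm^2
Rule: under a linear scaling by k, areas scale by k^2.
k^2 = 6^2 = 36
New area = 34.5 * 36
New area = 1242
1242 cm^2


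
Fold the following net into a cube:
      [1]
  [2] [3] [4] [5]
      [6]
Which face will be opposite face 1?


Net: cross layout. Take square 3 as the base (bottom).
Fold the four squares in the horizontal row up around 3: 2 -> left, 4 -> right, 5 wraps to the top.
Fold 1 and 6 up from 3: 1 -> back, 6 -> front.
Opposite pairs are therefore: (1, 6), (2, 4), (3, 5).
Face 1 is opposite face 6.
face 6


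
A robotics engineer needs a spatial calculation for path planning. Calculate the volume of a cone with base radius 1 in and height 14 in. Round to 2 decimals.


Shape: cone
Radius r = 1 in, Height h = 14 in
Formula: V = (1/3) * pi * r^2 * h
r^2 = 1
pi * r^2 * h = pi * 1 * 14 = 14 * pi
V = 14 * pi / 3
V = 14.66
14.66 in^3


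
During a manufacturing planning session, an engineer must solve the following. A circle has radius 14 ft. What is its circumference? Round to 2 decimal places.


Shape: circle
Radius r = 14 ft
Formula: C = 2 * pi * r
C = 2 * pi * 14
C = 28 * pi
C = 87.96
87.96 ft


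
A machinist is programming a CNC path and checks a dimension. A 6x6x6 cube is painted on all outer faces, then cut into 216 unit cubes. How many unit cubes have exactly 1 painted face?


Large cube: 6 x 6 x 6, cut into unit cubes.
n = 6, so n - 2 = 4
Cubes with 1 painted face lie in the interior of each face.
A cube has 6 faces; each contributes (n - 2)^2 = 16 such cubes.
Count = 6 * 16 = 96
96 unit cubes


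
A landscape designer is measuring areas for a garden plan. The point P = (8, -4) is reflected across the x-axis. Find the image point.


Transformation: reflection
Original point: (8, -4)
Rule for reflection over the x-axis: (x, y) -> (x, -y)
Apply: (8, -4) -> (8, 4)
(8, 4)


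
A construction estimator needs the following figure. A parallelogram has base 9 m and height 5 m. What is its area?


Shape: parallelogram
Base b = 9 m, Height h = 5 m
Formula: A = b * h
A = 9 * 5
A = 45
45 m^2


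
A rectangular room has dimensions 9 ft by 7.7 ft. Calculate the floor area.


Shape: rectangle
Length l = 9 ft, Width w = 7.7 ft
Formula: A = l * w
A = 9 * 7.7
A = 69.3
69.3 ft^2


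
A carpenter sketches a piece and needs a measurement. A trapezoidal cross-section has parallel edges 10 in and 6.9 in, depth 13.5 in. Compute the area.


Shape: trapezoid
Parallel sides a = 10 in, b = 6.9 in; Height h = 13.5 in
Formula: A = (a + b) * h / 2
a + b = 10 + 6.9 = 16.9
A = 16.9 * 13.5 / 2
A = 228.15 / 2
A = 114.075
114.075 in^2


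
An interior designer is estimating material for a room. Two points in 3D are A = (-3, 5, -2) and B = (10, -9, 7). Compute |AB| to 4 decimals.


3D distance between two points
P1 = (-3, 5, -2), P2 = (10, -9, 7)
Formula: d = sqrt((x2-x1)^2 + (y2-y1)^2 + (z2-z1)^2)
dx = 10 - -3 = 13
dy = -9 - 5 = -14
dz = 7 - -2 = 9
dx^2 + dy^2 + dz^2 = 169 + 196 + 81 = 446
d = sqrt(446)
d = 21.1187
21.1187 units


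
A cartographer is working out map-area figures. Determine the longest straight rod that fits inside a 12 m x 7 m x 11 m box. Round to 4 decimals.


Shape: rectangular box (space diagonal)
l = 12 m, w = 7 m, h = 11 m
Visualize: the diagonal of the base, then a right triangle with that diagonal and the height.
Formula: d = sqrt(l^2 + w^2 + h^2)
l^2 + w^2 + h^2 = 144 + 49 + 121 = 314
d = sqrt(314)
d = 17.72
17.72 m


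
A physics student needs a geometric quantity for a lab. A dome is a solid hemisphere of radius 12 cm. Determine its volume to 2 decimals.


Shape: hemisphere (half of a sphere)
Radius r = 12 cm
Formula: V = (1/2) * (4/3) * pi * r^3 = (2/3) * pi * r^3
r^3 = 1728
(2/3) * 1728 = 1152
V = 1152 * pi
V = 3619.11
3619.11 cm^3


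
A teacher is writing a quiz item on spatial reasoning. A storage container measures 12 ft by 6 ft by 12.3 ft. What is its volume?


Shape: rectangular prism
l = 12 ft, w = 6 ft, h = 12.3 ft
Formula: V = l * w * h
V = 12 * 6 * 12.3
V = 72 * 12.3
V = 885.6
885.6 ft^3


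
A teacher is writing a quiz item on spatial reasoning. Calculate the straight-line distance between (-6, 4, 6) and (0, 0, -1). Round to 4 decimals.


3D distance between two points
P1 = (-6, 4, 6), P2 = (0, 0, -1)
Formula: d = sqrt((x2-x1)^2 + (y2-y1)^2 + (z2-z1)^2)
dx = 0 - -6 = 6
dy = 0 - 4 = -4
dz = -1 - 6 = -7
dx^2 + dy^2 + dz^2 = 36 + 16 + 49 = 101
d = sqrt(101)
d = 10.0499
10.0499 units


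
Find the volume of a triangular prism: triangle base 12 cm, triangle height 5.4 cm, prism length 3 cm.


Shape: triangular prism
Triangle base = 12 cm, triangle height = 5.4 cm, prism length L = 3 cm
Formula: V = (1/2 * b * h_tri) * L
Cross-section area = 0.5 * 12 * 5.4 = 32.4
V = 32.4 * 3
V = 97.2
97.2 cm^3


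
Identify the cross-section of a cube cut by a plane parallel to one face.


Solid: cube
Cutting plane: parallel to one face
Visualize the intersection of the plane with the solid's surface.
The boundary of the cut region is a square.
square


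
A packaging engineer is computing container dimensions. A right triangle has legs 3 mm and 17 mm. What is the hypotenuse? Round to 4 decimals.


Shape: right triangle
Legs a = 3 mm, b = 17 mm
Formula: c = sqrt(a^2 + b^2)
a^2 = 9, b^2 = 289
a^2 + b^2 = 298
c = sqrt(298)
c = 17.2627
17.2627 mm


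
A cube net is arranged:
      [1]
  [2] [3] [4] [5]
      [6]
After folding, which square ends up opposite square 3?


Net: cross layout. Take square 3 as the base (bottom).
Fold the four squares in the horizontal row up around 3: 2 -> left, 4 -> right, 5 wraps to the top.
Fold 1 and 6 up from 3: 1 -> back, 6 -> front.
Opposite pairs are therefore: (1, 6), (2, 4), (3, 5).
Face 3 is opposite face 5.
face 5


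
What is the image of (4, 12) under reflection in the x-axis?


Transformation: reflection
Original point: (4, 12)
Rule for reflection over the x-axis: (x, y) -> (x, -y)
Apply: (4, 12) -> (4, -12)
(4, -12)


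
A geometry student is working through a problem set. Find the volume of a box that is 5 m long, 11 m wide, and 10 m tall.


Shape: rectangular prism
l = 5 m, w = 11 m, h = 10 m
Formula: V = l * w * h
V = 5 * 11 * 10
V = 55 * 10
V = 550
550 m^3


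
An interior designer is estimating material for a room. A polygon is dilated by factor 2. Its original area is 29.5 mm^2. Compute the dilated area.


Linear scale factor k = 2
Original area = 29.5 mm^2
Rule: under a linear scaling by k, areas scale by k^2.
k^2 = 2^2 = 4
New area = 29.5 * 4
New area = 118
118 mm^2


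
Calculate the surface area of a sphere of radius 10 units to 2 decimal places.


Shape: sphere
Radius r = 10 units
Formula: SA = 4 * pi * r^2
r^2 = 100
SA = 4 * pi * 100
SA = 400 * pi
SA = 1256.64
1256.64 units^2


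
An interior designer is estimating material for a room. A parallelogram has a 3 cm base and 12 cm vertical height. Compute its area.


Shape: parallelogram
Base b = 3 cm, Height h = 12 cm
Formula: A = b * h
A = 3 * 12
A = 36
36 cm^2


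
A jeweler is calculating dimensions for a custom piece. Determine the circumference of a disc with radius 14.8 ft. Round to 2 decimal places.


Shape: circle
Radius r = 14.8 ft
Formula: C = 2 * pi * r
C = 2 * pi * 14.8
C = 29.6 * pi
C = 92.99
92.99 ft


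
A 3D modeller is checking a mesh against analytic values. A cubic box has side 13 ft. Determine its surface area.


Shape: cube
Side s = 13 ft
A cube has 6 square faces.
Formula: SA = 6 * s^2
s^2 = 169
SA = 6 * 169
SA = 1014
1014 ft^2


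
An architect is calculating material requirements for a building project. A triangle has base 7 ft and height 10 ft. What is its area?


Shape: triangle
Base b = 7 ft, Height h = 10 ft
Formula: A = (1/2) * b * h
A = 0.5 * 7 * 10
A = 0.5 * 70
A = 35
35 ft^2


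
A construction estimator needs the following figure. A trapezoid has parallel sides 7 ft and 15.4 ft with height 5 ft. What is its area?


Shape: trapezoid
Parallel sides a = 7 ft, b = 15.4 ft; Height h = 5 ft
Formula: A = (a + b) * h / 2
a + b = 7 + 15.4 = 22.4
A = 22.4 * 5 / 2
A = 112 / 2
A = 56
56 ft^2


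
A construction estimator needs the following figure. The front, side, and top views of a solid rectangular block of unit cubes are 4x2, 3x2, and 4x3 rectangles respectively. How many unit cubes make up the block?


Orthographic views of a solid rectangular block:
Front view 4 x 2 -> length = 4, height = 2
Side view 3 x 2 -> width = 3, height = 2 (consistent)
Top view 4 x 3 -> confirms length = 4, width = 3
The block is 4 x 3 x 2.
Total unit cubes = 4 * 3 * 2 = 24
24 unit cubes


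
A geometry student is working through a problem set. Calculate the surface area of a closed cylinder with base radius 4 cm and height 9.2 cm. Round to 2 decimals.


Shape: closed cylinder
Radius r = 4 cm, Height h = 9.2 cm
Formula: SA = 2*pi*r^2 + 2*pi*r*h = 2*pi*r*(r + h)
r + h = 13.2
2 * r * (r + h) = 2 * 4 * 13.2 = 105.6
SA = 105.6 * pi
SA = 331.75
331.75 cm^2
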